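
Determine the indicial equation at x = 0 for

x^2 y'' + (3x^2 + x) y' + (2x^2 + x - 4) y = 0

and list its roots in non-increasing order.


Divide by x^2 to reach normal form y'' + P_1(x) y' + P_2(x) y = 0 with P_1(x) = 3 + 1/x and P_2(x) = 2 + 1/x - 4/x^2.
x = 0 is a singular point because the y'-coefficient 3 + 1/x has a pole at x = 0 and the y-coefficient 2 + 1/x - 4/x^2 has a pole at x = 0.
It is a regular singular point because x P_1(x) = p(x) = 3x + 1 and x^2 P_2(x) = q(x) = 2x^2 + x - 4 are polynomials, hence analytic at x = 0.
p(0) = 1,  q(0) = -4.
Indicial equation: r(r-1) + p(0) r + q(0) = 0, i.e. r^2 + (p(0) - 1) r + q(0) = 0, i.e. r^2 - 4 = 0.
Discriminant: (0)^2 - 4(-4) = 16, so r = (0 ± 4)/2.
Solving: r_1 = 2, r_2 = -2.

indicial: r^2 - 4 = 0; roots r_1 = 2, r_2 = -2


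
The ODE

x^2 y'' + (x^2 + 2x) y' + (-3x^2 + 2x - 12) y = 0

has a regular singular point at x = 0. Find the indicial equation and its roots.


Divide by x^2 to reach normal form y'' + P_1(x) y' + P_2(x) y = 0 with P_1(x) = 1 + 2/x and P_2(x) = -3 + 2/x - 12/x^2.
x = 0 is a singular point because the y'-coefficient 1 + 2/x has a pole at x = 0 and the y-coefficient -3 + 2/x - 12/x^2 has a pole at x = 0.
It is a regular singular point because x P_1(x) = p(x) = x + 2 and x^2 P_2(x) = q(x) = -3x^2 + 2x - 12 are polynomials, hence analytic at x = 0.
p(0) = 2,  q(0) = -12.
Indicial equation: r(r-1) + p(0) r + q(0) = 0, i.e. r^2 + (p(0) - 1) r + q(0) = 0, i.e. r^2 + 1 r - 12 = 0.
Discriminant: (1)^2 - 4(-12) = 49, so r = (-1 ± 7)/2.
Solving: r_1 = 3, r_2 = -4.

indicial: r^2 + 1 r - 12 = 0; roots r_1 = 3, r_2 = -4


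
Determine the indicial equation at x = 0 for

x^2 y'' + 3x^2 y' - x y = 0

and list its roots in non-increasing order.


Divide by x^2 to reach normal form y'' + P_1(x) y' + P_2(x) y = 0 with P_1(x) = 3 and P_2(x) = -1/x.
x = 0 is a singular point because the y-coefficient -1/x has a pole at x = 0.
It is a regular singular point because x P_1(x) = p(x) = 3x and x^2 P_2(x) = q(x) = -x are polynomials, hence analytic at x = 0.
p(0) = 0,  q(0) = 0.
Indicial equation: r(r-1) + p(0) r + q(0) = 0, i.e. r^2 + (p(0) - 1) r + q(0) = 0, i.e. r^2 - 1 r = 0.
Discriminant: (-1)^2 - 4(0) = 1, so r = (1 ± 1)/2.
Solving: r_1 = 1, r_2 = 0.

indicial: r^2 - 1 r = 0; roots r_1 = 1, r_2 = 0


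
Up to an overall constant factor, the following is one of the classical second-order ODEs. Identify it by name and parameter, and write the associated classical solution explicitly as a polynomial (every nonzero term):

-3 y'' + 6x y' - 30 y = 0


All three coefficients share the factor -3; dividing through by -3 gives  y'' - 2x y' + 10 y = 0.
This matches the Hermite equation y'' - 2x y' + 2n y = 0 with 2n = 10, so n = 5; the polynomial solution is H_5(x).
With y = sum_k a_k x^k, matching x^k gives (k+2)(k+1) a_{k+2} = 2(k - n) a_k = 2(k - 5) a_k. The right side vanishes at k = 5, so the series with the parity of 5 terminates at degree 5.
Standard normalization: leading coefficient of H_n is 2^n, so a_5 = 2^5 = 32. Work downward with a_k = (k+1)(k+2) a_{k+2} / (2(k - n)):
  a_3 = (4)(5)(32) / (2(3 - 5)) = 640/(-4) = -160
  a_1 = (2)(3)(-160) / (2(1 - 5)) = -960/(-8) = 120
Hence H_5(x) = 32 x^5 - 160 x^3 + 120 x.

H_5(x); series = 32 x^5 - 160 x^3 + 120 x


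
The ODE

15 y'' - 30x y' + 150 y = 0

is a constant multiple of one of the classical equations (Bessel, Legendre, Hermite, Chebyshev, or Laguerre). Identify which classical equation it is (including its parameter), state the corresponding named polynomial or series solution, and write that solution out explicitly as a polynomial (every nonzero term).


All three coefficients share the factor 15; dividing through by 15 gives  y'' - 2x y' + 10 y = 0.
This matches the Hermite equation y'' - 2x y' + 2n y = 0 with 2n = 10, so n = 5; the polynomial solution is H_5(x).
With y = sum_k a_k x^k, matching x^k gives (k+2)(k+1) a_{k+2} = 2(k - n) a_k = 2(k - 5) a_k. The right side vanishes at k = 5, so the series with the parity of 5 terminates at degree 5.
Standard normalization: leading coefficient of H_n is 2^n, so a_5 = 2^5 = 32. Work downward with a_k = (k+1)(k+2) a_{k+2} / (2(k - n)):
  a_3 = (4)(5)(32) / (2(3 - 5)) = 640/(-4) = -160
  a_1 = (2)(3)(-160) / (2(1 - 5)) = -960/(-8) = 120
Hence H_5(x) = 32 x^5 - 160 x^3 + 120 x.

H_5(x); series = 32 x^5 - 160 x^3 + 120 x


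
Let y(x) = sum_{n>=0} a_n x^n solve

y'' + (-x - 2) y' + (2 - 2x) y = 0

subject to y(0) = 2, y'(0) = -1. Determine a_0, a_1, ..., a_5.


Ansatz: y(x) = sum_{n>=0} a_n x^n, so y'(x) = sum_{n>=1} n a_n x^(n-1) and y''(x) = sum_{n>=2} n(n-1) a_n x^(n-2).
Substitute into P(x) y'' + Q(x) y' + R(x) y = 0 with P(x) = 1, Q(x) = -x - 2, R(x) = 2 - 2x, and match powers of x.
Initial conditions: a_0 = 2, a_1 = -1.
Setting the coefficient of each power of x to zero and solving order by order (substituting the coefficients already found):
  x^0: 2 a_2 - 2 a_1 + 2 a_0 = 0  ->  2 a_2 = 2 a_1 - 2 a_0 = -6  ->  a_2 = -3
  x^1: 6 a_3 - 4 a_2 + a_1 - 2 a_0 = 0  ->  6 a_3 = 4 a_2 - a_1 + 2 a_0 = -7  ->  a_3 = -7/6
  x^2: 12 a_4 - 6 a_3 - 2 a_1 = 0  ->  12 a_4 = 6 a_3 + 2 a_1 = -9  ->  a_4 = -3/4
  x^3: 20 a_5 - 8 a_4 - a_3 - 2 a_2 = 0  ->  20 a_5 = 8 a_4 + a_3 + 2 a_2 = -79/6  ->  a_5 = -79/120
Truncated series: y(x) = 2 - x - 3 x^2 - (7/6) x^3 - (3/4) x^4 - (79/120) x^5 + O(x^6).

a_0 = 2; a_1 = -1; a_2 = -3; a_3 = -7/6; a_4 = -3/4; a_5 = -79/120


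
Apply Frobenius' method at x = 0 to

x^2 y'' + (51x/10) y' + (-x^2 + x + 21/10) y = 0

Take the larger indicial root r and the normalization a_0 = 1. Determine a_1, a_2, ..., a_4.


Write in Frobenius form y'' + (p(x)/x) y' + (q(x)/x^2) y = 0:
  p(x) = 51/10,  q(x) = -x^2 + x + 21/10.
Indicial equation: r(r-1) + (51/10) r + (21/10) = 0 -> roots r_1 = -3/5, r_2 = -7/2.
Take r = r_1 = -3/5. Let y(x) = x^r sum_{n>=0} a_n x^n with a_0 = 1.
Substitute y = x^r sum a_n x^n and match x^{r+n}. The recurrence is
  D(n) a_n + 1 a_{n-1} - 1 a_{n-2} = 0,  where D(n) = (r+n)(r+n-1) + (51/10)(r+n) + (21/10).
  a_n = [-1 a_{n-1} + 1 a_{n-2}] / D(n).
Since the indicial polynomial factors as (r - r_1)(r - r_2), D(n) = (r_1 + n - r_1)(r_1 + n - r_2) = n(n + 29/10).
Evaluating step by step (a_0 = 1):
  n = 1: D(1) = 1(1 + 29/10) = 39/10; numerator = -1(1) = -1; a_1 = (-1)/(39/10) = -10/39
  n = 2: D(2) = 2(2 + 29/10) = 49/5; numerator = -1(-10/39) + 1(1) = 49/39; a_2 = (49/39)/(49/5) = 5/39
  n = 3: D(3) = 3(3 + 29/10) = 177/10; numerator = -1(5/39) + 1(-10/39) = -5/13; a_3 = (-5/13)/(177/10) = -50/2301
  n = 4: D(4) = 4(4 + 29/10) = 138/5; numerator = -1(-50/2301) + 1(5/39) = 115/767; a_4 = (115/767)/(138/5) = 25/4602

r = -3/5; a_0 = 1; a_1 = -10/39; a_2 = 5/39; a_3 = -50/2301; a_4 = 25/4602


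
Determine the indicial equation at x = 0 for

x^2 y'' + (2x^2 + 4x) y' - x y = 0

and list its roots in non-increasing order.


Divide by x^2 to reach normal form y'' + P_1(x) y' + P_2(x) y = 0 with P_1(x) = 2 + 4/x and P_2(x) = -1/x.
x = 0 is a singular point because the y'-coefficient 2 + 4/x has a pole at x = 0 and the y-coefficient -1/x has a pole at x = 0.
It is a regular singular point because x P_1(x) = p(x) = 2x + 4 and x^2 P_2(x) = q(x) = -x are polynomials, hence analytic at x = 0.
p(0) = 4,  q(0) = 0.
Indicial equation: r(r-1) + p(0) r + q(0) = 0, i.e. r^2 + (p(0) - 1) r + q(0) = 0, i.e. r^2 + 3 r = 0.
Discriminant: (3)^2 - 4(0) = 9, so r = (-3 ± 3)/2.
Solving: r_1 = 0, r_2 = -3.

indicial: r^2 + 3 r = 0; roots r_1 = 0, r_2 = -3


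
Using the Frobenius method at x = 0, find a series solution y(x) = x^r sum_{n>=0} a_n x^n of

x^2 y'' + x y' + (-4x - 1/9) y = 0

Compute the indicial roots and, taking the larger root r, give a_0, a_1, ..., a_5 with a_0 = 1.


Write in Frobenius form y'' + (p(x)/x) y' + (q(x)/x^2) y = 0:
  p(x) = 1,  q(x) = -4x - 1/9.
Indicial equation: r(r-1) + (1) r + (-1/9) = 0 -> roots r_1 = 1/3, r_2 = -1/3.
Take r = r_1 = 1/3. Let y(x) = x^r sum_{n>=0} a_n x^n with a_0 = 1.
Substitute y = x^r sum a_n x^n and match x^{r+n}. The recurrence is
  D(n) a_n - 4 a_{n-1} = 0,  where D(n) = (r+n)(r+n-1) + (1)(r+n) + (-1/9).
  a_n = 4 / D(n) * a_{n-1}.
Since the indicial polynomial factors as (r - r_1)(r - r_2), D(n) = (r_1 + n - r_1)(r_1 + n - r_2) = n(n + 2/3).
Evaluating step by step (a_0 = 1):
  n = 1: D(1) = 1(1 + 2/3) = 5/3; numerator = 4(1) = 4; a_1 = (4)/(5/3) = 12/5
  n = 2: D(2) = 2(2 + 2/3) = 16/3; numerator = 4(12/5) = 48/5; a_2 = (48/5)/(16/3) = 9/5
  n = 3: D(3) = 3(3 + 2/3) = 11; numerator = 4(9/5) = 36/5; a_3 = (36/5)/(11) = 36/55
  n = 4: D(4) = 4(4 + 2/3) = 56/3; numerator = 4(36/55) = 144/55; a_4 = (144/55)/(56/3) = 54/385
  n = 5: D(5) = 5(5 + 2/3) = 85/3; numerator = 4(54/385) = 216/385; a_5 = (216/385)/(85/3) = 648/32725

r = 1/3; a_0 = 1; a_1 = 12/5; a_2 = 9/5; a_3 = 36/55; a_4 = 54/385; a_5 = 648/32725


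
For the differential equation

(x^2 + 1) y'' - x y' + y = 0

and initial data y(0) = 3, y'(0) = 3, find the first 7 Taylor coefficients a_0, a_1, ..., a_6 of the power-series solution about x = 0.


Ansatz: y(x) = sum_{n>=0} a_n x^n, so y'(x) = sum_{n>=1} n a_n x^(n-1) and y''(x) = sum_{n>=2} n(n-1) a_n x^(n-2).
Substitute into P(x) y'' + Q(x) y' + R(x) y = 0 with P(x) = x^2 + 1, Q(x) = -x, R(x) = 1, and match powers of x.
Initial conditions: a_0 = 3, a_1 = 3.
Setting the coefficient of each power of x to zero and solving order by order (substituting the coefficients already found):
  x^0: 2 a_2 + a_0 = 0  ->  2 a_2 = -a_0 = -3  ->  a_2 = -3/2
  x^1: 6 a_3 = 0  ->  a_3 = 0
  x^2: 12 a_4 + a_2 = 0  ->  12 a_4 = -a_2 = 3/2  ->  a_4 = 1/8
  x^3: 20 a_5 + 4 a_3 = 0  ->  20 a_5 = -4 a_3 = 0  ->  a_5 = 0
  x^4: 30 a_6 + 9 a_4 = 0  ->  30 a_6 = -9 a_4 = -9/8  ->  a_6 = -3/80
Truncated series: y(x) = 3 + 3 x - (3/2) x^2 + (1/8) x^4 - (3/80) x^6 + O(x^7).

a_0 = 3; a_1 = 3; a_2 = -3/2; a_3 = 0; a_4 = 1/8; a_5 = 0; a_6 = -3/80


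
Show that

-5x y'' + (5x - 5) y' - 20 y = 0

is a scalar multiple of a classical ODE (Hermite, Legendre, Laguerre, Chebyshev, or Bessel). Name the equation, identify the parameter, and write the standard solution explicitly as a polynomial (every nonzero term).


All three coefficients share the factor -5; dividing through by -5 gives  x y'' + (1 - x) y' + 4 y = 0.
This matches the Laguerre equation x y'' + (1 - x) y' + n y = 0 with n = 4; the polynomial solution is L_4(x).
With y = sum_k a_k x^k, matching x^k gives (k+1)k a_{k+1} + (k+1) a_{k+1} - k a_k + n a_k = 0, i.e. (k+1)^2 a_{k+1} = (k - n) a_k = (k - 4) a_k. The right side vanishes at k = 4, so the series terminates at degree 4.
Standard normalization L_n(0) = 1 gives a_0 = 1. Work upward with a_{k+1} = (k - 4) a_k / (k+1)^2:
  a_1 = (0 - 4)(1) / 1^2 = -4/1 = -4
  a_2 = (1 - 4)(-4) / 2^2 = 12/4 = 3
  a_3 = (2 - 4)(3) / 3^2 = -6/9 = -2/3
  a_4 = (3 - 4)(-2/3) / 4^2 = (2/3)/16 = 1/24
Hence L_4(x) = x^4/24 - 2 x^3/3 + 3 x^2 - 4 x + 1.

L_4(x); series = x^4/24 - 2 x^3/3 + 3 x^2 - 4 x + 1


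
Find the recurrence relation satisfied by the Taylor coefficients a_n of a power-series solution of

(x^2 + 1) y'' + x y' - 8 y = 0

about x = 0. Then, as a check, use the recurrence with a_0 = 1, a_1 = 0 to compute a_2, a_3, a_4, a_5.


Substitute y = sum_n a_n x^n.
(1 + 1 x^2) y'' contributes (n+2)(n+1) a_{n+2} + n(n-1) a_n at x^n.
x y'(x) contributes n a_n at x^n.
-8 y(x) contributes -8 a_n at x^n.
Matching x^n: (n+2)(n+1) a_{n+2} + (n(n-1) + n - 8) a_n = 0.
Thus a_{n+2} = (-n(n-1) - n + 8) / ((n+1)(n+2)) * a_n.

Check with a_0 = 1, a_1 = 0 (apply the recurrence for n = 0, 1, 2, 3): a_0 = 1, a_1 = 0, a_2 = 4, a_3 = 0, a_4 = 4/3, a_5 = 0.

a_(n+2) = (-n(n-1) - n + 8) / ((n+1)(n+2)) * a_n; check: a_0 = 1, a_1 = 0, a_2 = 4, a_3 = 0, a_4 = 4/3, a_5 = 0


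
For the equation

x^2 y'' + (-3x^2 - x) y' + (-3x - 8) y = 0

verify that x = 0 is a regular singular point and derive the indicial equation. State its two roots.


Divide by x^2 to reach normal form y'' + P_1(x) y' + P_2(x) y = 0 with P_1(x) = -3 - 1/x and P_2(x) = -3/x - 8/x^2.
x = 0 is a singular point because the y'-coefficient -3 - 1/x has a pole at x = 0 and the y-coefficient -3/x - 8/x^2 has a pole at x = 0.
It is a regular singular point because x P_1(x) = p(x) = -3x - 1 and x^2 P_2(x) = q(x) = -3x - 8 are polynomials, hence analytic at x = 0.
p(0) = -1,  q(0) = -8.
Indicial equation: r(r-1) + p(0) r + q(0) = 0, i.e. r^2 + (p(0) - 1) r + q(0) = 0, i.e. r^2 - 2 r - 8 = 0.
Discriminant: (-2)^2 - 4(-8) = 36, so r = (2 ± 6)/2.
Solving: r_1 = 4, r_2 = -2.

indicial: r^2 - 2 r - 8 = 0; roots r_1 = 4, r_2 = -2


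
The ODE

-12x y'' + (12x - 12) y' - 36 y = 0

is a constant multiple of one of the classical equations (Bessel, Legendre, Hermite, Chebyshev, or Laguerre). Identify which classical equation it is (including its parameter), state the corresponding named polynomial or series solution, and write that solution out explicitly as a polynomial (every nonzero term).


All three coefficients share the factor -12; dividing through by -12 gives  x y'' + (1 - x) y' + 3 y = 0.
This matches the Laguerre equation x y'' + (1 - x) y' + n y = 0 with n = 3; the polynomial solution is L_3(x).
With y = sum_k a_k x^k, matching x^k gives (k+1)k a_{k+1} + (k+1) a_{k+1} - k a_k + n a_k = 0, i.e. (k+1)^2 a_{k+1} = (k - n) a_k = (k - 3) a_k. The right side vanishes at k = 3, so the series terminates at degree 3.
Standard normalization L_n(0) = 1 gives a_0 = 1. Work upward with a_{k+1} = (k - 3) a_k / (k+1)^2:
  a_1 = (0 - 3)(1) / 1^2 = -3/1 = -3
  a_2 = (1 - 3)(-3) / 2^2 = 6/4 = 3/2
  a_3 = (2 - 3)(3/2) / 3^2 = (-3/2)/9 = -1/6
Hence L_3(x) = -x^3/6 + 3 x^2/2 - 3 x + 1.

L_3(x); series = -x^3/6 + 3 x^2/2 - 3 x + 1


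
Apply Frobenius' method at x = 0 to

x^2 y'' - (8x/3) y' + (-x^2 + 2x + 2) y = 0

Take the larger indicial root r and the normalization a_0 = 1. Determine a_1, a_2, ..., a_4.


Write in Frobenius form y'' + (p(x)/x) y' + (q(x)/x^2) y = 0:
  p(x) = -8/3,  q(x) = -x^2 + 2x + 2.
Indicial equation: r(r-1) + (-8/3) r + (2) = 0 -> roots r_1 = 3, r_2 = 2/3.
Take r = r_1 = 3. Let y(x) = x^r sum_{n>=0} a_n x^n with a_0 = 1.
Substitute y = x^r sum a_n x^n and match x^{r+n}. The recurrence is
  D(n) a_n + 2 a_{n-1} - 1 a_{n-2} = 0,  where D(n) = (r+n)(r+n-1) + (-8/3)(r+n) + (2).
  a_n = [-2 a_{n-1} + 1 a_{n-2}] / D(n).
Since the indicial polynomial factors as (r - r_1)(r - r_2), D(n) = (r_1 + n - r_1)(r_1 + n - r_2) = n(n + 7/3).
Evaluating step by step (a_0 = 1):
  n = 1: D(1) = 1(1 + 7/3) = 10/3; numerator = -2(1) = -2; a_1 = (-2)/(10/3) = -3/5
  n = 2: D(2) = 2(2 + 7/3) = 26/3; numerator = -2(-3/5) + 1(1) = 11/5; a_2 = (11/5)/(26/3) = 33/130
  n = 3: D(3) = 3(3 + 7/3) = 16; numerator = -2(33/130) + 1(-3/5) = -72/65; a_3 = (-72/65)/(16) = -9/130
  n = 4: D(4) = 4(4 + 7/3) = 76/3; numerator = -2(-9/130) + 1(33/130) = 51/130; a_4 = (51/130)/(76/3) = 153/9880

r = 3; a_0 = 1; a_1 = -3/5; a_2 = 33/130; a_3 = -9/130; a_4 = 153/9880


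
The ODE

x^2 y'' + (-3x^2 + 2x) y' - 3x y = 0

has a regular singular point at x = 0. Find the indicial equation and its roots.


Divide by x^2 to reach normal form y'' + P_1(x) y' + P_2(x) y = 0 with P_1(x) = -3 + 2/x and P_2(x) = -3/x.
x = 0 is a singular point because the y'-coefficient -3 + 2/x has a pole at x = 0 and the y-coefficient -3/x has a pole at x = 0.
It is a regular singular point because x P_1(x) = p(x) = 2 - 3x and x^2 P_2(x) = q(x) = -3x are polynomials, hence analytic at x = 0.
p(0) = 2,  q(0) = 0.
Indicial equation: r(r-1) + p(0) r + q(0) = 0, i.e. r^2 + (p(0) - 1) r + q(0) = 0, i.e. r^2 + 1 r = 0.
Discriminant: (1)^2 - 4(0) = 1, so r = (-1 ± 1)/2.
Solving: r_1 = 0, r_2 = -1.

indicial: r^2 + 1 r = 0; roots r_1 = 0, r_2 = -1


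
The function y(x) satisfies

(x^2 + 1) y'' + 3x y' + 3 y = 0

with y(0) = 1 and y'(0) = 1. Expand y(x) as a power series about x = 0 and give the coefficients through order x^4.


Ansatz: y(x) = sum_{n>=0} a_n x^n, so y'(x) = sum_{n>=1} n a_n x^(n-1) and y''(x) = sum_{n>=2} n(n-1) a_n x^(n-2).
Substitute into P(x) y'' + Q(x) y' + R(x) y = 0 with P(x) = x^2 + 1, Q(x) = 3x, R(x) = 3, and match powers of x.
Initial conditions: a_0 = 1, a_1 = 1.
Setting the coefficient of each power of x to zero and solving order by order (substituting the coefficients already found):
  x^0: 2 a_2 + 3 a_0 = 0  ->  2 a_2 = -3 a_0 = -3  ->  a_2 = -3/2
  x^1: 6 a_3 + 6 a_1 = 0  ->  6 a_3 = -6 a_1 = -6  ->  a_3 = -1
  x^2: 12 a_4 + 11 a_2 = 0  ->  12 a_4 = -11 a_2 = 33/2  ->  a_4 = 11/8
Truncated series: y(x) = 1 + x - (3/2) x^2 - x^3 + (11/8) x^4 + O(x^5).

a_0 = 1; a_1 = 1; a_2 = -3/2; a_3 = -1; a_4 = 11/8


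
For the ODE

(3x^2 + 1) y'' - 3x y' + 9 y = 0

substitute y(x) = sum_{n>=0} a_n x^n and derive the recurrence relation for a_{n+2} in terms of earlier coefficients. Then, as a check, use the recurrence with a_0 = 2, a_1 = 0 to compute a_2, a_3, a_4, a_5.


Substitute y = sum_n a_n x^n.
(1 + 3 x^2) y'' contributes (n+2)(n+1) a_{n+2} + 3 n(n-1) a_n at x^n.
-3 x y'(x) contributes -3 n a_n at x^n.
9 y(x) contributes 9 a_n at x^n.
Matching x^n: (n+2)(n+1) a_{n+2} + (3 n(n-1) - 3 n + 9) a_n = 0.
Thus a_{n+2} = (-3 n(n-1) + 3 n - 9) / ((n+1)(n+2)) * a_n.

Check with a_0 = 2, a_1 = 0 (apply the recurrence for n = 0, 1, 2, 3): a_0 = 2, a_1 = 0, a_2 = -9, a_3 = 0, a_4 = 27/4, a_5 = 0.

a_(n+2) = (-3 n(n-1) + 3 n - 9) / ((n+1)(n+2)) * a_n; check: a_0 = 2, a_1 = 0, a_2 = -9, a_3 = 0, a_4 = 27/4, a_5 = 0


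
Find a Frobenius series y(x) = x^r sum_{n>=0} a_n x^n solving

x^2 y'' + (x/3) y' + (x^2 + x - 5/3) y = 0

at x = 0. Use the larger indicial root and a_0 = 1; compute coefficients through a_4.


Write in Frobenius form y'' + (p(x)/x) y' + (q(x)/x^2) y = 0:
  p(x) = 1/3,  q(x) = x^2 + x - 5/3.
Indicial equation: r(r-1) + (1/3) r + (-5/3) = 0 -> roots r_1 = 5/3, r_2 = -1.
Take r = r_1 = 5/3. Let y(x) = x^r sum_{n>=0} a_n x^n with a_0 = 1.
Substitute y = x^r sum a_n x^n and match x^{r+n}. The recurrence is
  D(n) a_n + 1 a_{n-1} + 1 a_{n-2} = 0,  where D(n) = (r+n)(r+n-1) + (1/3)(r+n) + (-5/3).
  a_n = [-1 a_{n-1} - 1 a_{n-2}] / D(n).
Since the indicial polynomial factors as (r - r_1)(r - r_2), D(n) = (r_1 + n - r_1)(r_1 + n - r_2) = n(n + 8/3).
Evaluating step by step (a_0 = 1):
  n = 1: D(1) = 1(1 + 8/3) = 11/3; numerator = -1(1) = -1; a_1 = (-1)/(11/3) = -3/11
  n = 2: D(2) = 2(2 + 8/3) = 28/3; numerator = -1(-3/11) - 1(1) = -8/11; a_2 = (-8/11)/(28/3) = -6/77
  n = 3: D(3) = 3(3 + 8/3) = 17; numerator = -1(-6/77) - 1(-3/11) = 27/77; a_3 = (27/77)/(17) = 27/1309
  n = 4: D(4) = 4(4 + 8/3) = 80/3; numerator = -1(27/1309) - 1(-6/77) = 75/1309; a_4 = (75/1309)/(80/3) = 45/20944

r = 5/3; a_0 = 1; a_1 = -3/11; a_2 = -6/77; a_3 = 27/1309; a_4 = 45/20944


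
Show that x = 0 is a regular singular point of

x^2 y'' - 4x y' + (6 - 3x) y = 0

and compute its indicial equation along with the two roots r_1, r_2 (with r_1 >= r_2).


Divide by x^2 to reach normal form y'' + P_1(x) y' + P_2(x) y = 0 with P_1(x) = -4/x and P_2(x) = -3/x + 6/x^2.
x = 0 is a singular point because the y'-coefficient -4/x has a pole at x = 0 and the y-coefficient -3/x + 6/x^2 has a pole at x = 0.
It is a regular singular point because x P_1(x) = p(x) = -4 and x^2 P_2(x) = q(x) = 6 - 3x are polynomials, hence analytic at x = 0.
p(0) = -4,  q(0) = 6.
Indicial equation: r(r-1) + p(0) r + q(0) = 0, i.e. r^2 + (p(0) - 1) r + q(0) = 0, i.e. r^2 - 5 r + 6 = 0.
Discriminant: (-5)^2 - 4(6) = 1, so r = (5 ± 1)/2.
Solving: r_1 = 3, r_2 = 2.

indicial: r^2 - 5 r + 6 = 0; roots r_1 = 3, r_2 = 2


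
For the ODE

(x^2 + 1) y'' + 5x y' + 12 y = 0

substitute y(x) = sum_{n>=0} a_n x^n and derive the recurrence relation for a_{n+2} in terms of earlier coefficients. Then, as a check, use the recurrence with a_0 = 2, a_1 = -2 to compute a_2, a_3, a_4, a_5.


Substitute y = sum_n a_n x^n.
(1 + 1 x^2) y'' contributes (n+2)(n+1) a_{n+2} + n(n-1) a_n at x^n.
5 x y'(x) contributes 5 n a_n at x^n.
12 y(x) contributes 12 a_n at x^n.
Matching x^n: (n+2)(n+1) a_{n+2} + (n(n-1) + 5 n + 12) a_n = 0.
Thus a_{n+2} = (-n(n-1) - 5 n - 12) / ((n+1)(n+2)) * a_n.

Check with a_0 = 2, a_1 = -2 (apply the recurrence for n = 0, 1, 2, 3): a_0 = 2, a_1 = -2, a_2 = -12, a_3 = 17/3, a_4 = 24, a_5 = -187/20.

a_(n+2) = (-n(n-1) - 5 n - 12) / ((n+1)(n+2)) * a_n; check: a_0 = 2, a_1 = -2, a_2 = -12, a_3 = 17/3, a_4 = 24, a_5 = -187/20


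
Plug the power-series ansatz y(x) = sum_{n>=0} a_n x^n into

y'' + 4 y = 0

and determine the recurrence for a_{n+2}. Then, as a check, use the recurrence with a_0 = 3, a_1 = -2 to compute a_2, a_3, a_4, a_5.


Substitute y = sum_n a_n x^n into y'' + (const) y = 0.
y''(x) = sum_{n>=0} (n+2)(n+1) a_{n+2} x^n.
The ODE becomes sum_n [(n+2)(n+1) a_{n+2} + 4 a_n] x^n = 0.
Setting each coefficient to zero gives the recurrence:
  (n+2)(n+1) a_{n+2} + 4 a_n = 0,
  a_{n+2} = -4 / ((n+1)(n+2)) a_n.

Check with a_0 = 3, a_1 = -2 (apply the recurrence for n = 0, 1, 2, 3): a_0 = 3, a_1 = -2, a_2 = -6, a_3 = 4/3, a_4 = 2, a_5 = -4/15.

a_{n+2} = -4/((n+1)(n+2)) * a_n; check: a_0 = 3, a_1 = -2, a_2 = -6, a_3 = 4/3, a_4 = 2, a_5 = -4/15


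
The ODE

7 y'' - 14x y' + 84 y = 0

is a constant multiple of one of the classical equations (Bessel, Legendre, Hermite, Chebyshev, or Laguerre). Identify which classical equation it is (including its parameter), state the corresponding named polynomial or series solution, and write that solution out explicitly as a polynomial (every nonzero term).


All three coefficients share the factor 7; dividing through by 7 gives  y'' - 2x y' + 12 y = 0.
This matches the Hermite equation y'' - 2x y' + 2n y = 0 with 2n = 12, so n = 6; the polynomial solution is H_6(x).
With y = sum_k a_k x^k, matching x^k gives (k+2)(k+1) a_{k+2} = 2(k - n) a_k = 2(k - 6) a_k. The right side vanishes at k = 6, so the series with the parity of 6 terminates at degree 6.
Standard normalization: leading coefficient of H_n is 2^n, so a_6 = 2^6 = 64. Work downward with a_k = (k+1)(k+2) a_{k+2} / (2(k - n)):
  a_4 = (5)(6)(64) / (2(4 - 6)) = 1920/(-4) = -480
  a_2 = (3)(4)(-480) / (2(2 - 6)) = -5760/(-8) = 720
  a_0 = (1)(2)(720) / (2(0 - 6)) = 1440/(-12) = -120
Hence H_6(x) = 64 x^6 - 480 x^4 + 720 x^2 - 120.

H_6(x); series = 64 x^6 - 480 x^4 + 720 x^2 - 120


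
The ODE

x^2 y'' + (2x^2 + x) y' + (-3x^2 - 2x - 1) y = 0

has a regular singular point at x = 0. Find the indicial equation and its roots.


Divide by x^2 to reach normal form y'' + P_1(x) y' + P_2(x) y = 0 with P_1(x) = 2 + 1/x and P_2(x) = -3 - 2/x - 1/x^2.
x = 0 is a singular point because the y'-coefficient 2 + 1/x has a pole at x = 0 and the y-coefficient -3 - 2/x - 1/x^2 has a pole at x = 0.
It is a regular singular point because x P_1(x) = p(x) = 2x + 1 and x^2 P_2(x) = q(x) = -3x^2 - 2x - 1 are polynomials, hence analytic at x = 0.
p(0) = 1,  q(0) = -1.
Indicial equation: r(r-1) + p(0) r + q(0) = 0, i.e. r^2 + (p(0) - 1) r + q(0) = 0, i.e. r^2 - 1 = 0.
Discriminant: (0)^2 - 4(-1) = 4, so r = (0 ± 2)/2.
Solving: r_1 = 1, r_2 = -1.

indicial: r^2 - 1 = 0; roots r_1 = 1, r_2 = -1


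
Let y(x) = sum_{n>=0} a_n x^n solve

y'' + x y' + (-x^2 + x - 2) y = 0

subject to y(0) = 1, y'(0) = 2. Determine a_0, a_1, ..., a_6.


Ansatz: y(x) = sum_{n>=0} a_n x^n, so y'(x) = sum_{n>=1} n a_n x^(n-1) and y''(x) = sum_{n>=2} n(n-1) a_n x^(n-2).
Substitute into P(x) y'' + Q(x) y' + R(x) y = 0 with P(x) = 1, Q(x) = x, R(x) = -x^2 + x - 2, and match powers of x.
Initial conditions: a_0 = 1, a_1 = 2.
Setting the coefficient of each power of x to zero and solving order by order (substituting the coefficients already found):
  x^0: 2 a_2 - 2 a_0 = 0  ->  2 a_2 = 2 a_0 = 2  ->  a_2 = 1
  x^1: 6 a_3 - a_1 + a_0 = 0  ->  6 a_3 = a_1 - a_0 = 1  ->  a_3 = 1/6
  x^2: 12 a_4 + a_1 - a_0 = 0  ->  12 a_4 = -a_1 + a_0 = -1  ->  a_4 = -1/12
  x^3: 20 a_5 + a_3 + a_2 - a_1 = 0  ->  20 a_5 = -a_3 - a_2 + a_1 = 5/6  ->  a_5 = 1/24
  x^4: 30 a_6 + 2 a_4 + a_3 - a_2 = 0  ->  30 a_6 = -2 a_4 - a_3 + a_2 = 1  ->  a_6 = 1/30
Truncated series: y(x) = 1 + 2 x + x^2 + (1/6) x^3 - (1/12) x^4 + (1/24) x^5 + (1/30) x^6 + O(x^7).

a_0 = 1; a_1 = 2; a_2 = 1; a_3 = 1/6; a_4 = -1/12; a_5 = 1/24; a_6 = 1/30


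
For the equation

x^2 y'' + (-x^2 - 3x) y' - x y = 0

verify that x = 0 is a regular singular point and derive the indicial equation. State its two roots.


Divide by x^2 to reach normal form y'' + P_1(x) y' + P_2(x) y = 0 with P_1(x) = -1 - 3/x and P_2(x) = -1/x.
x = 0 is a singular point because the y'-coefficient -1 - 3/x has a pole at x = 0 and the y-coefficient -1/x has a pole at x = 0.
It is a regular singular point because x P_1(x) = p(x) = -x - 3 and x^2 P_2(x) = q(x) = -x are polynomials, hence analytic at x = 0.
p(0) = -3,  q(0) = 0.
Indicial equation: r(r-1) + p(0) r + q(0) = 0, i.e. r^2 + (p(0) - 1) r + q(0) = 0, i.e. r^2 - 4 r = 0.
Discriminant: (-4)^2 - 4(0) = 16, so r = (4 ± 4)/2.
Solving: r_1 = 4, r_2 = 0.

indicial: r^2 - 4 r = 0; roots r_1 = 4, r_2 = 0


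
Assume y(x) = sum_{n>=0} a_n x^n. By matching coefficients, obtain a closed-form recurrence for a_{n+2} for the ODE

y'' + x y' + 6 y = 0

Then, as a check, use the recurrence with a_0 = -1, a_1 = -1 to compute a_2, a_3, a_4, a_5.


Substitute y = sum_n a_n x^n.
y''(x) has coefficient (n+2)(n+1) a_{n+2} at x^n;
x y'(x) has coefficient n a_n at x^n (shift);
6 y(x) has coefficient 6 a_n at x^n.
Matching x^n: (n+2)(n+1) a_{n+2} + (n + 6) a_n = 0.
Thus a_{n+2} = (-n - 6) / ((n+1)(n+2)) * a_n.

Check with a_0 = -1, a_1 = -1 (apply the recurrence for n = 0, 1, 2, 3): a_0 = -1, a_1 = -1, a_2 = 3, a_3 = 7/6, a_4 = -2, a_5 = -21/40.

a_(n+2) = (-n - 6) / ((n+1)(n+2)) * a_n; check: a_0 = -1, a_1 = -1, a_2 = 3, a_3 = 7/6, a_4 = -2, a_5 = -21/40


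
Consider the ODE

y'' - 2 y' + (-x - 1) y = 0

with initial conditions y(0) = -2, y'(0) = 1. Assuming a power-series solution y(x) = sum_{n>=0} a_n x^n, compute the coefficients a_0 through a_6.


Ansatz: y(x) = sum_{n>=0} a_n x^n, so y'(x) = sum_{n>=1} n a_n x^(n-1) and y''(x) = sum_{n>=2} n(n-1) a_n x^(n-2).
Substitute into P(x) y'' + Q(x) y' + R(x) y = 0 with P(x) = 1, Q(x) = -2, R(x) = -x - 1, and match powers of x.
Initial conditions: a_0 = -2, a_1 = 1.
Setting the coefficient of each power of x to zero and solving order by order (substituting the coefficients already found):
  x^0: 2 a_2 - 2 a_1 - a_0 = 0  ->  2 a_2 = 2 a_1 + a_0 = 0  ->  a_2 = 0
  x^1: 6 a_3 - 4 a_2 - a_1 - a_0 = 0  ->  6 a_3 = 4 a_2 + a_1 + a_0 = -1  ->  a_3 = -1/6
  x^2: 12 a_4 - 6 a_3 - a_2 - a_1 = 0  ->  12 a_4 = 6 a_3 + a_2 + a_1 = 0  ->  a_4 = 0
  x^3: 20 a_5 - 8 a_4 - a_3 - a_2 = 0  ->  20 a_5 = 8 a_4 + a_3 + a_2 = -1/6  ->  a_5 = -1/120
  x^4: 30 a_6 - 10 a_5 - a_4 - a_3 = 0  ->  30 a_6 = 10 a_5 + a_4 + a_3 = -1/4  ->  a_6 = -1/120
Truncated series: y(x) = -2 + x - (1/6) x^3 - (1/120) x^5 - (1/120) x^6 + O(x^7).

a_0 = -2; a_1 = 1; a_2 = 0; a_3 = -1/6; a_4 = 0; a_5 = -1/120; a_6 = -1/120


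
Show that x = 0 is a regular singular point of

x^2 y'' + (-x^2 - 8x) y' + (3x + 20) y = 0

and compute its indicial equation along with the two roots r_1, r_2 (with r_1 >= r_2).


Divide by x^2 to reach normal form y'' + P_1(x) y' + P_2(x) y = 0 with P_1(x) = -1 - 8/x and P_2(x) = 3/x + 20/x^2.
x = 0 is a singular point because the y'-coefficient -1 - 8/x has a pole at x = 0 and the y-coefficient 3/x + 20/x^2 has a pole at x = 0.
It is a regular singular point because x P_1(x) = p(x) = -x - 8 and x^2 P_2(x) = q(x) = 3x + 20 are polynomials, hence analytic at x = 0.
p(0) = -8,  q(0) = 20.
Indicial equation: r(r-1) + p(0) r + q(0) = 0, i.e. r^2 + (p(0) - 1) r + q(0) = 0, i.e. r^2 - 9 r + 20 = 0.
Discriminant: (-9)^2 - 4(20) = 1, so r = (9 ± 1)/2.
Solving: r_1 = 5, r_2 = 4.

indicial: r^2 - 9 r + 20 = 0; roots r_1 = 5, r_2 = 4


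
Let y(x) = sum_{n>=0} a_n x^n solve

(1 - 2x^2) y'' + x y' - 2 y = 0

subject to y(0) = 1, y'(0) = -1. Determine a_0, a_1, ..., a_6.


Ansatz: y(x) = sum_{n>=0} a_n x^n, so y'(x) = sum_{n>=1} n a_n x^(n-1) and y''(x) = sum_{n>=2} n(n-1) a_n x^(n-2).
Substitute into P(x) y'' + Q(x) y' + R(x) y = 0 with P(x) = 1 - 2x^2, Q(x) = x, R(x) = -2, and match powers of x.
Initial conditions: a_0 = 1, a_1 = -1.
Setting the coefficient of each power of x to zero and solving order by order (substituting the coefficients already found):
  x^0: 2 a_2 - 2 a_0 = 0  ->  2 a_2 = 2 a_0 = 2  ->  a_2 = 1
  x^1: 6 a_3 - a_1 = 0  ->  6 a_3 = a_1 = -1  ->  a_3 = -1/6
  x^2: 12 a_4 - 4 a_2 = 0  ->  12 a_4 = 4 a_2 = 4  ->  a_4 = 1/3
  x^3: 20 a_5 - 11 a_3 = 0  ->  20 a_5 = 11 a_3 = -11/6  ->  a_5 = -11/120
  x^4: 30 a_6 - 22 a_4 = 0  ->  30 a_6 = 22 a_4 = 22/3  ->  a_6 = 11/45
Truncated series: y(x) = 1 - x + x^2 - (1/6) x^3 + (1/3) x^4 - (11/120) x^5 + (11/45) x^6 + O(x^7).

a_0 = 1; a_1 = -1; a_2 = 1; a_3 = -1/6; a_4 = 1/3; a_5 = -11/120; a_6 = 11/45


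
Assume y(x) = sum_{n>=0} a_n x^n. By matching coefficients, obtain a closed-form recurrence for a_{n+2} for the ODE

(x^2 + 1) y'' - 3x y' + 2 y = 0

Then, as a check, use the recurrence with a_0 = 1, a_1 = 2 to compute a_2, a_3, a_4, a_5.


Substitute y = sum_n a_n x^n.
(1 + 1 x^2) y'' contributes (n+2)(n+1) a_{n+2} + n(n-1) a_n at x^n.
-3 x y'(x) contributes -3 n a_n at x^n.
2 y(x) contributes 2 a_n at x^n.
Matching x^n: (n+2)(n+1) a_{n+2} + (n(n-1) - 3 n + 2) a_n = 0.
Thus a_{n+2} = (-n(n-1) + 3 n - 2) / ((n+1)(n+2)) * a_n.

Check with a_0 = 1, a_1 = 2 (apply the recurrence for n = 0, 1, 2, 3): a_0 = 1, a_1 = 2, a_2 = -1, a_3 = 1/3, a_4 = -1/6, a_5 = 1/60.

a_(n+2) = (-n(n-1) + 3 n - 2) / ((n+1)(n+2)) * a_n; check: a_0 = 1, a_1 = 2, a_2 = -1, a_3 = 1/3, a_4 = -1/6, a_5 = 1/60


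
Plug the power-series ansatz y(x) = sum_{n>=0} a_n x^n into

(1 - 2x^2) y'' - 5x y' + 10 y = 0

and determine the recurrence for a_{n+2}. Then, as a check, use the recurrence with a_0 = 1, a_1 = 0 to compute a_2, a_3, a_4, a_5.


Substitute y = sum_n a_n x^n.
(1 - 2 x^2) y'' contributes (n+2)(n+1) a_{n+2} - 2 n(n-1) a_n at x^n.
-5 x y'(x) contributes -5 n a_n at x^n.
10 y(x) contributes 10 a_n at x^n.
Matching x^n: (n+2)(n+1) a_{n+2} + (-2 n(n-1) - 5 n + 10) a_n = 0.
Thus a_{n+2} = (2 n(n-1) + 5 n - 10) / ((n+1)(n+2)) * a_n.

Check with a_0 = 1, a_1 = 0 (apply the recurrence for n = 0, 1, 2, 3): a_0 = 1, a_1 = 0, a_2 = -5, a_3 = 0, a_4 = -5/3, a_5 = 0.

a_(n+2) = (2 n(n-1) + 5 n - 10) / ((n+1)(n+2)) * a_n; check: a_0 = 1, a_1 = 0, a_2 = -5, a_3 = 0, a_4 = -5/3, a_5 = 0


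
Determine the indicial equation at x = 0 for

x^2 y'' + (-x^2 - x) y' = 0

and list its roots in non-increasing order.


Divide by x^2 to reach normal form y'' + P_1(x) y' + P_2(x) y = 0 with P_1(x) = -1 - 1/x and P_2(x) = 0.
x = 0 is a singular point because the y'-coefficient -1 - 1/x has a pole at x = 0.
It is a regular singular point because x P_1(x) = p(x) = -x - 1 and x^2 P_2(x) = q(x) = 0 are polynomials, hence analytic at x = 0.
p(0) = -1,  q(0) = 0.
Indicial equation: r(r-1) + p(0) r + q(0) = 0, i.e. r^2 + (p(0) - 1) r + q(0) = 0, i.e. r^2 - 2 r = 0.
Discriminant: (-2)^2 - 4(0) = 4, so r = (2 ± 2)/2.
Solving: r_1 = 2, r_2 = 0.

indicial: r^2 - 2 r = 0; roots r_1 = 2, r_2 = 0


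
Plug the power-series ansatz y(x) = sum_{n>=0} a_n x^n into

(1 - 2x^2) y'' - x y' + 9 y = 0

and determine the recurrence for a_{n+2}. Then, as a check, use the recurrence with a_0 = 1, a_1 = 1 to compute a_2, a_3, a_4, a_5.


Substitute y = sum_n a_n x^n.
(1 - 2 x^2) y'' contributes (n+2)(n+1) a_{n+2} - 2 n(n-1) a_n at x^n.
-x y'(x) contributes -n a_n at x^n.
9 y(x) contributes 9 a_n at x^n.
Matching x^n: (n+2)(n+1) a_{n+2} + (-2 n(n-1) - n + 9) a_n = 0.
Thus a_{n+2} = (2 n(n-1) + n - 9) / ((n+1)(n+2)) * a_n.

Check with a_0 = 1, a_1 = 1 (apply the recurrence for n = 0, 1, 2, 3): a_0 = 1, a_1 = 1, a_2 = -9/2, a_3 = -4/3, a_4 = 9/8, a_5 = -2/5.

a_(n+2) = (2 n(n-1) + n - 9) / ((n+1)(n+2)) * a_n; check: a_0 = 1, a_1 = 1, a_2 = -9/2, a_3 = -4/3, a_4 = 9/8, a_5 = -2/5


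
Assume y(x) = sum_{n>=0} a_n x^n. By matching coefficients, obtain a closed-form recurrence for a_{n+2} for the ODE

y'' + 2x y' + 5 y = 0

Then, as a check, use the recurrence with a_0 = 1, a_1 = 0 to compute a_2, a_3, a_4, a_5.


Substitute y = sum_n a_n x^n.
y''(x) has coefficient (n+2)(n+1) a_{n+2} at x^n;
2 x y'(x) has coefficient 2 n a_n at x^n (shift);
5 y(x) has coefficient 5 a_n at x^n.
Matching x^n: (n+2)(n+1) a_{n+2} + (2n + 5) a_n = 0.
Thus a_{n+2} = (-2n - 5) / ((n+1)(n+2)) * a_n.

Check with a_0 = 1, a_1 = 0 (apply the recurrence for n = 0, 1, 2, 3): a_0 = 1, a_1 = 0, a_2 = -5/2, a_3 = 0, a_4 = 15/8, a_5 = 0.

a_(n+2) = (-2n - 5) / ((n+1)(n+2)) * a_n; check: a_0 = 1, a_1 = 0, a_2 = -5/2, a_3 = 0, a_4 = 15/8, a_5 = 0


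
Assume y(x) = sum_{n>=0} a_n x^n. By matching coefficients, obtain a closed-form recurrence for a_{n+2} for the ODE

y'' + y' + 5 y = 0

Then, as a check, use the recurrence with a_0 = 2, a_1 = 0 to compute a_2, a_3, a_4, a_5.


Substitute y = sum_n a_n x^n.
y''(x) has coefficient (n+2)(n+1) a_{n+2} at x^n;
y'(x) has coefficient (n+1) a_{n+1} at x^n;
5 y(x) has coefficient 5 a_n at x^n.
Matching x^n: (n+2)(n+1) a_{n+2} + (n+1) a_{n+1} + 5 a_n = 0.
Thus a_{n+2} = [-(n+1) a_{n+1} - 5 a_n] / ((n+1)(n+2)).

Check with a_0 = 2, a_1 = 0 (apply the recurrence for n = 0, 1, 2, 3): a_0 = 2, a_1 = 0, a_2 = -5, a_3 = 5/3, a_4 = 5/3, a_5 = -3/4.

a_(n+2) = [-(n+1) a_(n+1) - 5 a_n] / ((n+1)(n+2)); check: a_0 = 2, a_1 = 0, a_2 = -5, a_3 = 5/3, a_4 = 5/3, a_5 = -3/4


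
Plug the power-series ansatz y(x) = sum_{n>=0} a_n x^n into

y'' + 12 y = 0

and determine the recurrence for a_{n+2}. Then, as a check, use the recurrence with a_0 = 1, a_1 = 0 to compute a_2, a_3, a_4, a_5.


Substitute y = sum_n a_n x^n into y'' + (const) y = 0.
y''(x) = sum_{n>=0} (n+2)(n+1) a_{n+2} x^n.
The ODE becomes sum_n [(n+2)(n+1) a_{n+2} + 12 a_n] x^n = 0.
Setting each coefficient to zero gives the recurrence:
  (n+2)(n+1) a_{n+2} + 12 a_n = 0,
  a_{n+2} = -12 / ((n+1)(n+2)) a_n.

Check with a_0 = 1, a_1 = 0 (apply the recurrence for n = 0, 1, 2, 3): a_0 = 1, a_1 = 0, a_2 = -6, a_3 = 0, a_4 = 6, a_5 = 0.

a_{n+2} = -12/((n+1)(n+2)) * a_n; check: a_0 = 1, a_1 = 0, a_2 = -6, a_3 = 0, a_4 = 6, a_5 = 0


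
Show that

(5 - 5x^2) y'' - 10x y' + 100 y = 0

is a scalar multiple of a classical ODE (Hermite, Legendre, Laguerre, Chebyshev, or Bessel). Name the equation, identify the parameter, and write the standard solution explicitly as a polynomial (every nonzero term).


All three coefficients share the factor 5; dividing through by 5 gives  (1 - x^2) y'' - 2x y' + 20 y = 0.
This matches the Legendre equation (1 - x^2) y'' - 2x y' + n(n+1) y = 0 (note the -2x y' term) with n(n+1) = 20, so n = 4; the polynomial solution is P_4(x).
With y = sum_k a_k x^k, matching x^k gives (k+2)(k+1) a_{k+2} = [k(k+1) - n(n+1)] a_k = (k - 4)(k + 5) a_k. The right side vanishes at k = 4, so the series with the parity of 4 terminates at degree 4.
Standard normalization (P_n(1) = 1): leading coefficient (2n)!/(2^n (n!)^2) = 40320/(16*576) = 35/8, so a_4 = 35/8. Work downward with a_k = (k+1)(k+2) a_{k+2} / ((k - 4)(k + 5)):
  a_2 = (3)(4)(35/8) / ((2 - 4)(2 + 5)) = (105/2)/(-14) = -15/4
  a_0 = (1)(2)(-15/4) / ((0 - 4)(0 + 5)) = (-15/2)/(-20) = 3/8
Hence P_4(x) = 35 x^4/8 - 15 x^2/4 + 3/8.

P_4(x); series = 35 x^4/8 - 15 x^2/4 + 3/8


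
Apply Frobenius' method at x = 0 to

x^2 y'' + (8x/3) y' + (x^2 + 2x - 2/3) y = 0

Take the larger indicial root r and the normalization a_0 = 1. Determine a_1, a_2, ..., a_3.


Write in Frobenius form y'' + (p(x)/x) y' + (q(x)/x^2) y = 0:
  p(x) = 8/3,  q(x) = x^2 + 2x - 2/3.
Indicial equation: r(r-1) + (8/3) r + (-2/3) = 0 -> roots r_1 = 1/3, r_2 = -2.
Take r = r_1 = 1/3. Let y(x) = x^r sum_{n>=0} a_n x^n with a_0 = 1.
Substitute y = x^r sum a_n x^n and match x^{r+n}. The recurrence is
  D(n) a_n + 2 a_{n-1} + 1 a_{n-2} = 0,  where D(n) = (r+n)(r+n-1) + (8/3)(r+n) + (-2/3).
  a_n = [-2 a_{n-1} - 1 a_{n-2}] / D(n).
Since the indicial polynomial factors as (r - r_1)(r - r_2), D(n) = (r_1 + n - r_1)(r_1 + n - r_2) = n(n + 7/3).
Evaluating step by step (a_0 = 1):
  n = 1: D(1) = 1(1 + 7/3) = 10/3; numerator = -2(1) = -2; a_1 = (-2)/(10/3) = -3/5
  n = 2: D(2) = 2(2 + 7/3) = 26/3; numerator = -2(-3/5) - 1(1) = 1/5; a_2 = (1/5)/(26/3) = 3/130
  n = 3: D(3) = 3(3 + 7/3) = 16; numerator = -2(3/130) - 1(-3/5) = 36/65; a_3 = (36/65)/(16) = 9/260

r = 1/3; a_0 = 1; a_1 = -3/5; a_2 = 3/130; a_3 = 9/260


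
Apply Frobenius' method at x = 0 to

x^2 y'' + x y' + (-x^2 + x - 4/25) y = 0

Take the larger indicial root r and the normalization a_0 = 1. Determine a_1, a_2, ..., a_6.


Write in Frobenius form y'' + (p(x)/x) y' + (q(x)/x^2) y = 0:
  p(x) = 1,  q(x) = -x^2 + x - 4/25.
Indicial equation: r(r-1) + (1) r + (-4/25) = 0 -> roots r_1 = 2/5, r_2 = -2/5.
Take r = r_1 = 2/5. Let y(x) = x^r sum_{n>=0} a_n x^n with a_0 = 1.
Substitute y = x^r sum a_n x^n and match x^{r+n}. The recurrence is
  D(n) a_n + 1 a_{n-1} - 1 a_{n-2} = 0,  where D(n) = (r+n)(r+n-1) + (1)(r+n) + (-4/25).
  a_n = [-1 a_{n-1} + 1 a_{n-2}] / D(n).
Since the indicial polynomial factors as (r - r_1)(r - r_2), D(n) = (r_1 + n - r_1)(r_1 + n - r_2) = n(n + 4/5).
Evaluating step by step (a_0 = 1):
  n = 1: D(1) = 1(1 + 4/5) = 9/5; numerator = -1(1) = -1; a_1 = (-1)/(9/5) = -5/9
  n = 2: D(2) = 2(2 + 4/5) = 28/5; numerator = -1(-5/9) + 1(1) = 14/9; a_2 = (14/9)/(28/5) = 5/18
  n = 3: D(3) = 3(3 + 4/5) = 57/5; numerator = -1(5/18) + 1(-5/9) = -5/6; a_3 = (-5/6)/(57/5) = -25/342
  n = 4: D(4) = 4(4 + 4/5) = 96/5; numerator = -1(-25/342) + 1(5/18) = 20/57; a_4 = (20/57)/(96/5) = 25/1368
  n = 5: D(5) = 5(5 + 4/5) = 29; numerator = -1(25/1368) + 1(-25/342) = -125/1368; a_5 = (-125/1368)/(29) = -125/39672
  n = 6: D(6) = 6(6 + 4/5) = 204/5; numerator = -1(-125/39672) + 1(25/1368) = 425/19836; a_6 = (425/19836)/(204/5) = 125/238032

r = 2/5; a_0 = 1; a_1 = -5/9; a_2 = 5/18; a_3 = -25/342; a_4 = 25/1368; a_5 = -125/39672; a_6 = 125/238032


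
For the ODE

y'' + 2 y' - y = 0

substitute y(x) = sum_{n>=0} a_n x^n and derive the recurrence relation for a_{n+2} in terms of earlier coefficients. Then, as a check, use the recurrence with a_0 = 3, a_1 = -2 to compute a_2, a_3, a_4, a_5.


Substitute y = sum_n a_n x^n.
y''(x) has coefficient (n+2)(n+1) a_{n+2} at x^n;
2 y'(x) has coefficient 2 (n+1) a_{n+1} at x^n;
-y(x) has coefficient -1 a_n at x^n.
Matching x^n: (n+2)(n+1) a_{n+2} + 2 (n+1) a_{n+1} - 1 a_n = 0.
Thus a_{n+2} = [-2 (n+1) a_{n+1} + 1 a_n] / ((n+1)(n+2)).

Check with a_0 = 3, a_1 = -2 (apply the recurrence for n = 0, 1, 2, 3): a_0 = 3, a_1 = -2, a_2 = 7/2, a_3 = -8/3, a_4 = 13/8, a_5 = -47/60.

a_(n+2) = [-2 (n+1) a_(n+1) + 1 a_n] / ((n+1)(n+2)); check: a_0 = 3, a_1 = -2, a_2 = 7/2, a_3 = -8/3, a_4 = 13/8, a_5 = -47/60


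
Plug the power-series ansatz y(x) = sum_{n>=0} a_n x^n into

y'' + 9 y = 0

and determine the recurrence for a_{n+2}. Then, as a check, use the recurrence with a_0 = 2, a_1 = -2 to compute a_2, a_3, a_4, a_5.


Substitute y = sum_n a_n x^n into y'' + (const) y = 0.
y''(x) = sum_{n>=0} (n+2)(n+1) a_{n+2} x^n.
The ODE becomes sum_n [(n+2)(n+1) a_{n+2} + 9 a_n] x^n = 0.
Setting each coefficient to zero gives the recurrence:
  (n+2)(n+1) a_{n+2} + 9 a_n = 0,
  a_{n+2} = -9 / ((n+1)(n+2)) a_n.

Check with a_0 = 2, a_1 = -2 (apply the recurrence for n = 0, 1, 2, 3): a_0 = 2, a_1 = -2, a_2 = -9, a_3 = 3, a_4 = 27/4, a_5 = -27/20.

a_{n+2} = -9/((n+1)(n+2)) * a_n; check: a_0 = 2, a_1 = -2, a_2 = -9, a_3 = 3, a_4 = 27/4, a_5 = -27/20


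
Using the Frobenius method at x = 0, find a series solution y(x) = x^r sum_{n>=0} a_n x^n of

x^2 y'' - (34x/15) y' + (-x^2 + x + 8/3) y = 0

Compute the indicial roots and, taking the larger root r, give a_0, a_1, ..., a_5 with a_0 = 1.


Write in Frobenius form y'' + (p(x)/x) y' + (q(x)/x^2) y = 0:
  p(x) = -34/15,  q(x) = -x^2 + x + 8/3.
Indicial equation: r(r-1) + (-34/15) r + (8/3) = 0 -> roots r_1 = 5/3, r_2 = 8/5.
Take r = r_1 = 5/3. Let y(x) = x^r sum_{n>=0} a_n x^n with a_0 = 1.
Substitute y = x^r sum a_n x^n and match x^{r+n}. The recurrence is
  D(n) a_n + 1 a_{n-1} - 1 a_{n-2} = 0,  where D(n) = (r+n)(r+n-1) + (-34/15)(r+n) + (8/3).
  a_n = [-1 a_{n-1} + 1 a_{n-2}] / D(n).
Since the indicial polynomial factors as (r - r_1)(r - r_2), D(n) = (r_1 + n - r_1)(r_1 + n - r_2) = n(n + 1/15).
Evaluating step by step (a_0 = 1):
  n = 1: D(1) = 1(1 + 1/15) = 16/15; numerator = -1(1) = -1; a_1 = (-1)/(16/15) = -15/16
  n = 2: D(2) = 2(2 + 1/15) = 62/15; numerator = -1(-15/16) + 1(1) = 31/16; a_2 = (31/16)/(62/15) = 15/32
  n = 3: D(3) = 3(3 + 1/15) = 46/5; numerator = -1(15/32) + 1(-15/16) = -45/32; a_3 = (-45/32)/(46/5) = -225/1472
  n = 4: D(4) = 4(4 + 1/15) = 244/15; numerator = -1(-225/1472) + 1(15/32) = 915/1472; a_4 = (915/1472)/(244/15) = 225/5888
  n = 5: D(5) = 5(5 + 1/15) = 76/3; numerator = -1(225/5888) + 1(-225/1472) = -1125/5888; a_5 = (-1125/5888)/(76/3) = -3375/447488

r = 5/3; a_0 = 1; a_1 = -15/16; a_2 = 15/32; a_3 = -225/1472; a_4 = 225/5888; a_5 = -3375/447488
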